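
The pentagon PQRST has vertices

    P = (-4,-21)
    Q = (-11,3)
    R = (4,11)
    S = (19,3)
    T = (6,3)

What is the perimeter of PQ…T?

98

|PQ| = √((-7)² + (24)²) = √625 = 25
|QR| = √((15)² + (8)²) = √289 = 17
|RS| = √((15)² + (-8)²) = √289 = 17
|ST| = √((-13)² + (0)²) = √169 = 13
|TP| = √((-10)² + (-24)²) = √676 = 26
Perimeter = 25 + 17 + 17 + 13 + 26 = 98.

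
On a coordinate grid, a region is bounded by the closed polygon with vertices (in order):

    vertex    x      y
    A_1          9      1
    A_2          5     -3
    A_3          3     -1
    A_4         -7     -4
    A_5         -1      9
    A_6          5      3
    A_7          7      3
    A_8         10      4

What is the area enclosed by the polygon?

98

Apply the shoelace formula: 2A = Σ (x_i·y_{i+1} − x_{i+1}·y_i), indices taken mod 8.
Σ = (-32) + (4) + (-19) + (-67) + (-48) + (-6) + (-2) + (-26) = -196
Area = |Σ|/2 = 98.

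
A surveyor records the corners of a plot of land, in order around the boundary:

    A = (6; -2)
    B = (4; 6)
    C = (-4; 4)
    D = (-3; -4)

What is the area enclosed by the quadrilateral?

71

Apply Gauss's area formula: 2A = Σ (x_i·y_{i+1} − x_{i+1}·y_i), indices taken mod 4.
Σ = (44) + (40) + (28) + (30) = 142
Area = |Σ|/2 = 71.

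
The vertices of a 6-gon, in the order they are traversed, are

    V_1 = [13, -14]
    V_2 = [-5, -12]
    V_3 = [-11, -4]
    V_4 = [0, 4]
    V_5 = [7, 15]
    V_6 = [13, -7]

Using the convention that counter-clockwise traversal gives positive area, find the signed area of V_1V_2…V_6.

-372.5

Apply the surveyor's formula: 2A = Σ (x_i·y_{i+1} − x_{i+1}·y_i), indices taken mod 6.
Cross-terms: -226, -112, -44, -28, -244, -91  ⇒  Σ = -745
Signed area = Σ/2 = -372.5 (negative ⇒ clockwise traversal).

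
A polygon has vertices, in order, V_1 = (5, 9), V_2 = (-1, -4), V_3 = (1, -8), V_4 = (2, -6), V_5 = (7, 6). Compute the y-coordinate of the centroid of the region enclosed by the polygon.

Apply the surveyor's formula. First the cross-terms c_i = x_i·y_{i+1} − x_{i+1}·y_i:
  -11, 12, 10, 54, 33  ⇒  2A = 98, A = 49.
Then Σ (y_i + y_{i+1})·c_i = 156, so ȳ = 156 / (6·49) = 26/49.

26/49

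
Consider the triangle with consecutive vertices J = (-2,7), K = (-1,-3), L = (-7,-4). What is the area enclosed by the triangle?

Apply Gauss's area formula: 2A = Σ (x_i·y_{i+1} − x_{i+1}·y_i), indices taken mod 3.
Σ = (13) + (-17) + (-57) = -61
Area = |Σ|/2 = 30.5.

30.5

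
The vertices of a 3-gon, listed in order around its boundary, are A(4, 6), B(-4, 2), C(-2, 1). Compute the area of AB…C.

8

Apply the shoelace (surveyor's) formula: 2A = Σ (x_i·y_{i+1} − x_{i+1}·y_i), indices taken mod 3.
A→B: (4)(2) − (-4)(6) = 32
B→C: (-4)(1) − (-2)(2) = 0
C→A: (-2)(6) − (4)(1) = -16
Σ = 16
Area = |Σ|/2 = 8.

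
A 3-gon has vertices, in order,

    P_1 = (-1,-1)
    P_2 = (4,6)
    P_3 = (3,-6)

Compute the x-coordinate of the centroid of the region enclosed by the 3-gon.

Apply the surveyor's formula. First the cross-terms c_i = x_i·y_{i+1} − x_{i+1}·y_i:
  -2, -42, -9  ⇒  2A = -53, A = -26.5.
Then Σ (x_i + x_{i+1})·c_i = -318, so x̄ = -318 / (6·(-26.5)) = 2.

2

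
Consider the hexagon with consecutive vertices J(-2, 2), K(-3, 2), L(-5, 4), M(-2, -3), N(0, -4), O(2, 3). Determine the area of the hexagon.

24.5

Σ = (2) + (-2) + (23) + (8) + (8) + (10) = 49
Area = |Σ|/2 = 24.5.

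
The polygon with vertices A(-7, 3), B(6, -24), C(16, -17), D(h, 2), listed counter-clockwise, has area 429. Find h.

19

The doubled signed area Σ (x_i y_{i+1} − x_{i+1} y_i) is linear in h.
With h=0 it equals 478; the coefficient of h is 20 (from the two edges through D).
So 20·h + 478 = 2·429 = 858 ⇒ h = 19.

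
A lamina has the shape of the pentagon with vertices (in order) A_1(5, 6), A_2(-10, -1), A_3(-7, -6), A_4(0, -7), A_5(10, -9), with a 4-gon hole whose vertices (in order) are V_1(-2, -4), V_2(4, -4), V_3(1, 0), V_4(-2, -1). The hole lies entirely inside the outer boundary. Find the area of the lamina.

149.5

Outer boundary:
Apply Gauss's area formula: 2A = Σ (x_i·y_{i+1} − x_{i+1}·y_i), indices taken mod 5.
A_1→A_2: (5)(-1) − (-10)(6) = 55
A_2→A_3: (-10)(-6) − (-7)(-1) = 53
A_3→A_4: (-7)(-7) − (0)(-6) = 49
A_4→A_5: (0)(-9) − (10)(-7) = 70
A_5→A_1: (10)(6) − (5)(-9) = 105
Σ = 332
Area = |Σ|/2 = 166.
Hole:
Apply the shoelace (surveyor's) formula: 2A = Σ (x_i·y_{i+1} − x_{i+1}·y_i), indices taken mod 4.
Σ = (24) + (4) + (-1) + (6) = 33
Area = |Σ|/2 = 16.5.
Net area = 166 − 16.5 = 149.5.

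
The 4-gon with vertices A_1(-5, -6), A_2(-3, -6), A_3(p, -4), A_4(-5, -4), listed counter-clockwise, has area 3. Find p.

-4

Write out the shoelace sum; only the two edges meeting at A_3 involve p:
2·Area = [((-3)·(-4) − p·(-6)) + (p·(-4) − (-5)·(-4))] + 22
       = 2·p + 14 = 6
⇒ p = -4.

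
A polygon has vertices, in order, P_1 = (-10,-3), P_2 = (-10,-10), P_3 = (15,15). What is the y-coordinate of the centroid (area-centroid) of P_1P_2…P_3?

Apply the shoelace (surveyor's) formula. First the cross-terms c_i = x_i·y_{i+1} − x_{i+1}·y_i:
  70, 0, 105  ⇒  2A = 175, A = 87.5.
Then Σ (y_i + y_{i+1})·c_i = 350, so ȳ = 350 / (6·87.5) = 2/3.

2/3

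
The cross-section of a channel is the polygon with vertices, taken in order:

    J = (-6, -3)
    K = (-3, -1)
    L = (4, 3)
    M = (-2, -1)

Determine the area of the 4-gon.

Apply the shoelace (surveyor's) formula: 2A = Σ (x_i·y_{i+1} − x_{i+1}·y_i), indices taken mod 4.
J→K: (-6)(-1) − (-3)(-3) = -3
K→L: (-3)(3) − (4)(-1) = -5
L→M: (4)(-1) − (-2)(3) = 2
M→J: (-2)(-3) − (-6)(-1) = 0
Σ = -6
Area = |Σ|/2 = 3.

3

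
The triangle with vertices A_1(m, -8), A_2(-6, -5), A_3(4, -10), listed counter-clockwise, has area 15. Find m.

6

Write out the shoelace sum; only the two edges meeting at A_1 involve m:
2·Area = [(4·(-8) − m·(-10)) + (m·(-5) − (-6)·(-8))] + 80
       = 5·m + 0 = 30
⇒ m = 6.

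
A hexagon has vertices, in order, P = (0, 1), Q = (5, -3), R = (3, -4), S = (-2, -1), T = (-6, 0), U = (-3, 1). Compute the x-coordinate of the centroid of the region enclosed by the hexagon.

Apply Gauss's area formula. First the cross-terms c_i = x_i·y_{i+1} − x_{i+1}·y_i:
  -5, -11, -11, -6, -6, -3  ⇒  2A = -42, A = -21.
Then Σ (x_i + x_{i+1})·c_i = -13, so x̄ = -13 / (6·(-21)) = 13/126.

13/126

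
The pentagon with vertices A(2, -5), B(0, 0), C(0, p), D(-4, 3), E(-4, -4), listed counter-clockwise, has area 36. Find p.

The doubled signed area Σ (x_i y_{i+1} − x_{i+1} y_i) is linear in p.
With p=0 it equals 56; the coefficient of p is 4 (from the two edges through C).
So 4·p + 56 = 2·36 = 72 ⇒ p = 4.

4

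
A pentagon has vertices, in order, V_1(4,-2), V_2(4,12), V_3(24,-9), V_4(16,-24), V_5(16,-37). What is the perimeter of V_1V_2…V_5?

|V_1V_2| = √((0)² + (14)²) = √196 = 14
|V_2V_3| = √((20)² + (-21)²) = √841 = 29
|V_3V_4| = √((-8)² + (-15)²) = √289 = 17
|V_4V_5| = √((0)² + (-13)²) = √169 = 13
|V_5V_1| = √((-12)² + (35)²) = √1369 = 37
Perimeter = 14 + 29 + 17 + 13 + 37 = 110.

110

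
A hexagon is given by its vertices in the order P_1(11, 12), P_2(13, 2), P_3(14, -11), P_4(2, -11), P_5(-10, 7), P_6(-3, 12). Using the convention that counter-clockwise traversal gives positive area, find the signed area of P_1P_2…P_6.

-400

Apply the shoelace (surveyor's) formula: 2A = Σ (x_i·y_{i+1} − x_{i+1}·y_i), indices taken mod 6.
Σ = (-134) + (-171) + (-132) + (-96) + (-99) + (-168) = -800
Signed area = Σ/2 = -400 (negative ⇒ clockwise traversal).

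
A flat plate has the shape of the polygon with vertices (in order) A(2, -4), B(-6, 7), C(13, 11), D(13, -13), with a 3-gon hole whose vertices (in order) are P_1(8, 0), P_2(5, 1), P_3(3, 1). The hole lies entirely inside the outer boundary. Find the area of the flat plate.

Outer boundary:
Cross-terms: -10, -157, -312, -26  ⇒  Σ = -505
Area = |Σ|/2 = 252.5.
Hole:
Apply the shoelace formula: 2A = Σ (x_i·y_{i+1} − x_{i+1}·y_i), indices taken mod 3.
Σ = (8) + (2) + (-8) = 2
Area = |Σ|/2 = 1.
Net area = 252.5 − 1 = 251.5.

251.5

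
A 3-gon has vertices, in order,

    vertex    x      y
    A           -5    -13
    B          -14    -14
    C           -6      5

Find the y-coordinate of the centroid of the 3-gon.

Apply Gauss's area formula. First the cross-terms c_i = x_i·y_{i+1} − x_{i+1}·y_i:
  -112, -154, 103  ⇒  2A = -163, A = -81.5.
Then Σ (y_i + y_{i+1})·c_i = 3586, so ȳ = 3586 / (6·(-81.5)) = -22/3.

-22/3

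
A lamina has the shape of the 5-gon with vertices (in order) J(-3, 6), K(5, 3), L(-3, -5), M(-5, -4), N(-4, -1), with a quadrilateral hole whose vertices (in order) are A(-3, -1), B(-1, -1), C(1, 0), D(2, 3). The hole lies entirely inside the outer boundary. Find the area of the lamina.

46.5

Outer boundary:
Apply the shoelace formula: 2A = Σ (x_i·y_{i+1} − x_{i+1}·y_i), indices taken mod 5.
Σ = (-39) + (-16) + (-13) + (-11) + (-27) = -106
Area = |Σ|/2 = 53.
Hole:
Σ = (2) + (1) + (3) + (7) = 13
Area = |Σ|/2 = 6.5.
Net area = 53 − 6.5 = 46.5.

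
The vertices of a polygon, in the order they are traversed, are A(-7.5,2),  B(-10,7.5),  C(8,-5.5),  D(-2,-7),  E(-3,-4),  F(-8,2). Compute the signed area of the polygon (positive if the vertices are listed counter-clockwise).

-80.125

Cross-terms: -36.25, -5, -67, -13, -38, -1  ⇒  Σ = -160.25
Signed area = Σ/2 = -80.125 (negative ⇒ clockwise traversal).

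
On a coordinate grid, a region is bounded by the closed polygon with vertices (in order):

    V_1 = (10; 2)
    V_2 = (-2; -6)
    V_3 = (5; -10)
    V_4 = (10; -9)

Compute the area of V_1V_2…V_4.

79.5

Apply the shoelace (surveyor's) formula: 2A = Σ (x_i·y_{i+1} − x_{i+1}·y_i), indices taken mod 4.
Σ = (-56) + (50) + (55) + (110) = 159
Area = |Σ|/2 = 79.5.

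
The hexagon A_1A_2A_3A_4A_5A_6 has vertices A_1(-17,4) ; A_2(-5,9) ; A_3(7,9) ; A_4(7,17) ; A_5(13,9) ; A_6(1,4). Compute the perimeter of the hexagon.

74

|A_1A_2| = √((12)² + (5)²) = √169 = 13
|A_2A_3| = √((12)² + (0)²) = √144 = 12
|A_3A_4| = √((0)² + (8)²) = √64 = 8
|A_4A_5| = √((6)² + (-8)²) = √100 = 10
|A_5A_6| = √((-12)² + (-5)²) = √169 = 13
|A_6A_1| = √((-18)² + (0)²) = √324 = 18
Perimeter = 13 + 12 + 8 + 10 + 13 + 18 = 74.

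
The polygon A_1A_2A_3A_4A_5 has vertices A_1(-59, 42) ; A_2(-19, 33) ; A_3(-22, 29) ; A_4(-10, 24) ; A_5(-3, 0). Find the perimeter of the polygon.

|A_1A_2| = √((40)² + (-9)²) = √1681 = 41
|A_2A_3| = √((-3)² + (-4)²) = √25 = 5
|A_3A_4| = √((12)² + (-5)²) = √169 = 13
|A_4A_5| = √((7)² + (-24)²) = √625 = 25
|A_5A_1| = √((-56)² + (42)²) = √4900 = 70
Perimeter = 41 + 5 + 13 + 25 + 70 = 154.

154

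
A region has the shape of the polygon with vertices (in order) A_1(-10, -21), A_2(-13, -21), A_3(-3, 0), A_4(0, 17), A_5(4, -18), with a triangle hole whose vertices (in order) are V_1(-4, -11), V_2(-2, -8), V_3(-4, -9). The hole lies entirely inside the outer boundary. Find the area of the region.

252.5

Outer boundary:
Apply the shoelace formula: 2A = Σ (x_i·y_{i+1} − x_{i+1}·y_i), indices taken mod 5.
A_1→A_2: (-10)(-21) − (-13)(-21) = -63
A_2→A_3: (-13)(0) − (-3)(-21) = -63
A_3→A_4: (-3)(17) − (0)(0) = -51
A_4→A_5: (0)(-18) − (4)(17) = -68
A_5→A_1: (4)(-21) − (-10)(-18) = -264
Σ = -509
Area = |Σ|/2 = 254.5.
Hole:
Cross-terms: 10, -14, 8  ⇒  Σ = 4
Area = |Σ|/2 = 2.
Net area = 254.5 − 2 = 252.5.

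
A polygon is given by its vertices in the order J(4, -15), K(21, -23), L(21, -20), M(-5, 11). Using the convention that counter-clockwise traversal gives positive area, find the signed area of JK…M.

224

Apply the shoelace formula: 2A = Σ (x_i·y_{i+1} − x_{i+1}·y_i), indices taken mod 4.
Σ = (223) + (63) + (131) + (31) = 448
Signed area = Σ/2 = 224 (positive ⇒ counter-clockwise traversal).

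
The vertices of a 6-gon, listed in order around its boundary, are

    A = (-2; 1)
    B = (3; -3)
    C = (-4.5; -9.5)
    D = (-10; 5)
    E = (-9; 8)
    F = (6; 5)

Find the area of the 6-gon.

Σ = (3) + (-42) + (-117.5) + (-35) + (-93) + (16) = -268.5
Area = |Σ|/2 = 134.25.

134.25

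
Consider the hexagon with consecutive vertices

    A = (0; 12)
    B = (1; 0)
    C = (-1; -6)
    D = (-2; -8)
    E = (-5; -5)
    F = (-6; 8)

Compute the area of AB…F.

97

Apply the shoelace formula: 2A = Σ (x_i·y_{i+1} − x_{i+1}·y_i), indices taken mod 6.
A→B: (0)(0) − (1)(12) = -12
B→C: (1)(-6) − (-1)(0) = -6
C→D: (-1)(-8) − (-2)(-6) = -4
D→E: (-2)(-5) − (-5)(-8) = -30
E→F: (-5)(8) − (-6)(-5) = -70
F→A: (-6)(12) − (0)(8) = -72
Σ = -194
Area = |Σ|/2 = 97.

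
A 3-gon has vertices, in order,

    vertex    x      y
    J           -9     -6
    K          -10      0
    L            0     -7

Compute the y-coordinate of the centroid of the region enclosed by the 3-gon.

-13/3

Apply Gauss's area formula. First the cross-terms c_i = x_i·y_{i+1} − x_{i+1}·y_i:
  -60, 70, -63  ⇒  2A = -53, A = -26.5.
Then Σ (y_i + y_{i+1})·c_i = 689, so ȳ = 689 / (6·(-26.5)) = -13/3.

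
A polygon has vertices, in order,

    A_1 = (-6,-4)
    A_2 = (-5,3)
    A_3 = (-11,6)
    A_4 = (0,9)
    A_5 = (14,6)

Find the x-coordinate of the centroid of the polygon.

Apply the shoelace (surveyor's) formula. First the cross-terms c_i = x_i·y_{i+1} − x_{i+1}·y_i:
  -38, 3, -99, -126, -20  ⇒  2A = -280, A = -140.
Then Σ (x_i + x_{i+1})·c_i = -465, so x̄ = -465 / (6·(-140)) = 31/56.

31/56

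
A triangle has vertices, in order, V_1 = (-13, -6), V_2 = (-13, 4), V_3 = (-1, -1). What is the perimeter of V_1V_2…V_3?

36

|V_1V_2| = √((0)² + (10)²) = √100 = 10
|V_2V_3| = √((12)² + (-5)²) = √169 = 13
|V_3V_1| = √((-12)² + (-5)²) = √169 = 13
Perimeter = 10 + 13 + 13 = 36.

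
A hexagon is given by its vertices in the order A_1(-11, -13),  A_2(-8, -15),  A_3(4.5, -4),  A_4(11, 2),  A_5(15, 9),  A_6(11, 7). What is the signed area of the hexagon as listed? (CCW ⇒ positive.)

Apply Gauss's area formula: 2A = Σ (x_i·y_{i+1} − x_{i+1}·y_i), indices taken mod 6.
Cross-terms: 61, 99.5, 53, 69, 6, -66  ⇒  Σ = 222.5
Signed area = Σ/2 = 111.25 (positive ⇒ counter-clockwise traversal).

111.25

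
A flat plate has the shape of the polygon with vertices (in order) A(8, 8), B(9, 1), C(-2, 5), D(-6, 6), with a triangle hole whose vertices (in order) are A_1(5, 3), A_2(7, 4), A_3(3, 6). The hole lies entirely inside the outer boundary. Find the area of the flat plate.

43.5

Outer boundary:
Σ = (-64) + (47) + (18) + (-96) = -95
Area = |Σ|/2 = 47.5.
Hole:
Σ = (-1) + (30) + (-21) = 8
Area = |Σ|/2 = 4.
Net area = 47.5 − 4 = 43.5.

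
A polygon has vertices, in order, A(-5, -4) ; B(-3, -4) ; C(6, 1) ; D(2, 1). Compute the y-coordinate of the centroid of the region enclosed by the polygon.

Apply the shoelace (surveyor's) formula. First the cross-terms c_i = x_i·y_{i+1} − x_{i+1}·y_i:
  8, 21, 4, -3  ⇒  2A = 30, A = 15.
Then Σ (y_i + y_{i+1})·c_i = -110, so ȳ = -110 / (6·15) = -11/9.

-11/9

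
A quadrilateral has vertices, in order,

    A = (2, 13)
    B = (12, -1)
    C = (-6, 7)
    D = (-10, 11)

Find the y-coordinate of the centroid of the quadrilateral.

139/19

Apply the surveyor's formula. First the cross-terms c_i = x_i·y_{i+1} − x_{i+1}·y_i:
  -158, 78, 4, -152  ⇒  2A = -228, A = -114.
Then Σ (y_i + y_{i+1})·c_i = -5004, so ȳ = -5004 / (6·(-114)) = 139/19.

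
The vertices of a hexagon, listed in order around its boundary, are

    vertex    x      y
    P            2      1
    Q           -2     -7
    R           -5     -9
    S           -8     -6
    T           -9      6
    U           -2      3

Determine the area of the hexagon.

98

Apply Gauss's area formula: 2A = Σ (x_i·y_{i+1} − x_{i+1}·y_i), indices taken mod 6.
P→Q: (2)(-7) − (-2)(1) = -12
Q→R: (-2)(-9) − (-5)(-7) = -17
R→S: (-5)(-6) − (-8)(-9) = -42
S→T: (-8)(6) − (-9)(-6) = -102
T→U: (-9)(3) − (-2)(6) = -15
U→P: (-2)(1) − (2)(3) = -8
Σ = -196
Area = |Σ|/2 = 98.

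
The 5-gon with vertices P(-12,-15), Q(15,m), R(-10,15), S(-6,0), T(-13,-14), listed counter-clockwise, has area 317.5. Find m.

Write out the shoelace sum; only the two edges meeting at Q involve m:
2·Area = [((-12)·m − 15·(-15)) + (15·15 − (-10)·m)] + 201
       = -2·m + 651 = 635
⇒ m = 8.

8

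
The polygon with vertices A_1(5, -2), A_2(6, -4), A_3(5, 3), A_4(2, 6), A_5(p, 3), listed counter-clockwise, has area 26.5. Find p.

The doubled signed area Σ (x_i y_{i+1} − x_{i+1} y_i) is linear in p.
With p=0 it equals 45; the coefficient of p is -8 (from the two edges through A_5).
So -8·p + 45 = 2·26.5 = 53 ⇒ p = -1.

-1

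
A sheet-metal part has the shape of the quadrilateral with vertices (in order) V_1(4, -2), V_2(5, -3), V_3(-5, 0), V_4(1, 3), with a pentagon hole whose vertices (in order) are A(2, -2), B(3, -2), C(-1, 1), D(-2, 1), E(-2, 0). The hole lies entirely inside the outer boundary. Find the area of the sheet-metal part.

18

Outer boundary:
Σ = (-2) + (-15) + (-15) + (-14) = -46
Area = |Σ|/2 = 23.
Hole:
Apply the shoelace formula: 2A = Σ (x_i·y_{i+1} − x_{i+1}·y_i), indices taken mod 5.
Σ = (2) + (1) + (1) + (2) + (4) = 10
Area = |Σ|/2 = 5.
Net area = 23 − 5 = 18.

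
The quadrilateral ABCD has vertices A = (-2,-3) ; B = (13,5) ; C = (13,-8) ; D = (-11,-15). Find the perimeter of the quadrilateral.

|AB| = √((15)² + (8)²) = √289 = 17
|BC| = √((0)² + (-13)²) = √169 = 13
|CD| = √((-24)² + (-7)²) = √625 = 25
|DA| = √((9)² + (12)²) = √225 = 15
Perimeter = 17 + 13 + 25 + 15 = 70.

70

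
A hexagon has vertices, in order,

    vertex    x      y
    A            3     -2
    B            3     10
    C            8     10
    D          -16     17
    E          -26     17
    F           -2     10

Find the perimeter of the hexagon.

90

|AB| = √((0)² + (12)²) = √144 = 12
|BC| = √((5)² + (0)²) = √25 = 5
|CD| = √((-24)² + (7)²) = √625 = 25
|DE| = √((-10)² + (0)²) = √100 = 10
|EF| = √((24)² + (-7)²) = √625 = 25
|FA| = √((5)² + (-12)²) = √169 = 13
Perimeter = 12 + 5 + 25 + 10 + 25 + 13 = 90.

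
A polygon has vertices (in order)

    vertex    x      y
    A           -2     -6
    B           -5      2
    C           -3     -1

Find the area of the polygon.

3.5

Apply the shoelace formula: 2A = Σ (x_i·y_{i+1} − x_{i+1}·y_i), indices taken mod 3.
A→B: (-2)(2) − (-5)(-6) = -34
B→C: (-5)(-1) − (-3)(2) = 11
C→A: (-3)(-6) − (-2)(-1) = 16
Σ = -7
Area = |Σ|/2 = 3.5.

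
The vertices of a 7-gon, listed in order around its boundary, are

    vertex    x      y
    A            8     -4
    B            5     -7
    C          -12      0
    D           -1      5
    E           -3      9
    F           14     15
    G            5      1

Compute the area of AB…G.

217

A→B: (8)(-7) − (5)(-4) = -36
B→C: (5)(0) − (-12)(-7) = -84
C→D: (-12)(5) − (-1)(0) = -60
D→E: (-1)(9) − (-3)(5) = 6
E→F: (-3)(15) − (14)(9) = -171
F→G: (14)(1) − (5)(15) = -61
G→A: (5)(-4) − (8)(1) = -28
Σ = -434
Area = |Σ|/2 = 217.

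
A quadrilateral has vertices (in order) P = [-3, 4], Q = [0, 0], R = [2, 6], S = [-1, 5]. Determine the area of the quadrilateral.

Apply Gauss's area formula: 2A = Σ (x_i·y_{i+1} − x_{i+1}·y_i), indices taken mod 4.
P→Q: (-3)(0) − (0)(4) = 0
Q→R: (0)(6) − (2)(0) = 0
R→S: (2)(5) − (-1)(6) = 16
S→P: (-1)(4) − (-3)(5) = 11
Σ = 27
Area = |Σ|/2 = 13.5.

13.5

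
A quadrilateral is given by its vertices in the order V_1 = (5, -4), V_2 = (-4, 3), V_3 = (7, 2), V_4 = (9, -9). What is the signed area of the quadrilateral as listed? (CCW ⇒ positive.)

-51

Σ = (-1) + (-29) + (-81) + (9) = -102
Signed area = Σ/2 = -51 (negative ⇒ clockwise traversal).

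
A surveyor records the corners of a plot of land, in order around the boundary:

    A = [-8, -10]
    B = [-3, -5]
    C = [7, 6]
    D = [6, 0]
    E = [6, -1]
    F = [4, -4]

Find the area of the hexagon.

Apply the shoelace formula: 2A = Σ (x_i·y_{i+1} − x_{i+1}·y_i), indices taken mod 6.
Σ = (10) + (17) + (-36) + (-6) + (-20) + (-72) = -107
Area = |Σ|/2 = 53.5.

53.5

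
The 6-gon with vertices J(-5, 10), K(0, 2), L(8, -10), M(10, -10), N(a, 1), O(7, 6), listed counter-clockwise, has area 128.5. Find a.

Write out the shoelace sum; only the two edges meeting at N involve a:
2·Area = [(10·1 − a·(-10)) + (a·6 − 7·1)] + 94
       = 16·a + 97 = 257
⇒ a = 10.

10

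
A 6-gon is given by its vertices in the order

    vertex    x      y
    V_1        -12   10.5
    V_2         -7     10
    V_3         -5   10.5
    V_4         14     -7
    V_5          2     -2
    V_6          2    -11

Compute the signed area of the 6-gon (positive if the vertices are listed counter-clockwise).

Σ = (-46.5) + (-23.5) + (-112) + (-14) + (-18) + (-111) = -325
Signed area = Σ/2 = -162.5 (negative ⇒ clockwise traversal).

-162.5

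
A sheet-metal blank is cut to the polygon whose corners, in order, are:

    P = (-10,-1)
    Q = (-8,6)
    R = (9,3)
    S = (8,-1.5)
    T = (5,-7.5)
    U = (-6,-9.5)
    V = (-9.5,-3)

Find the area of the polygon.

Apply the shoelace formula: 2A = Σ (x_i·y_{i+1} − x_{i+1}·y_i), indices taken mod 7.
P→Q: (-10)(6) − (-8)(-1) = -68
Q→R: (-8)(3) − (9)(6) = -78
R→S: (9)(-1.5) − (8)(3) = -37.5
S→T: (8)(-7.5) − (5)(-1.5) = -52.5
T→U: (5)(-9.5) − (-6)(-7.5) = -92.5
U→V: (-6)(-3) − (-9.5)(-9.5) = -72.25
V→P: (-9.5)(-1) − (-10)(-3) = -20.5
Σ = -421.25
Area = |Σ|/2 = 210.625.

210.625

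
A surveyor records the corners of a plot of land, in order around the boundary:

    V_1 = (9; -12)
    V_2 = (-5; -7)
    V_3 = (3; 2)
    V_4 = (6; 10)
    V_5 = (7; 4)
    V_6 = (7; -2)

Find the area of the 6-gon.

Apply the shoelace formula: 2A = Σ (x_i·y_{i+1} − x_{i+1}·y_i), indices taken mod 6.
Cross-terms: -123, 11, 18, -46, -42, -66  ⇒  Σ = -248
Area = |Σ|/2 = 124.

124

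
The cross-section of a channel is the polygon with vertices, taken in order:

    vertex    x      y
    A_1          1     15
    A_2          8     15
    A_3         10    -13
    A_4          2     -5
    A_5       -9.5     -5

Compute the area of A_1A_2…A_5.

289

Σ = (-105) + (-254) + (-24) + (-57.5) + (-137.5) = -578
Area = |Σ|/2 = 289.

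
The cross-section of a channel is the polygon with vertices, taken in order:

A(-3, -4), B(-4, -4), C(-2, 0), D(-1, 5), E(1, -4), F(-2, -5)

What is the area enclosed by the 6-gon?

A→B: (-3)(-4) − (-4)(-4) = -4
B→C: (-4)(0) − (-2)(-4) = -8
C→D: (-2)(5) − (-1)(0) = -10
D→E: (-1)(-4) − (1)(5) = -1
E→F: (1)(-5) − (-2)(-4) = -13
F→A: (-2)(-4) − (-3)(-5) = -7
Σ = -43
Area = |Σ|/2 = 21.5.

21.5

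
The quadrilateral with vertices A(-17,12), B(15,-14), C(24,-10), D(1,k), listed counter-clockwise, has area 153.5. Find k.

1

The doubled signed area Σ (x_i y_{i+1} − x_{i+1} y_i) is linear in k.
With k=0 it equals 266; the coefficient of k is 41 (from the two edges through D).
So 41·k + 266 = 2·153.5 = 307 ⇒ k = 1.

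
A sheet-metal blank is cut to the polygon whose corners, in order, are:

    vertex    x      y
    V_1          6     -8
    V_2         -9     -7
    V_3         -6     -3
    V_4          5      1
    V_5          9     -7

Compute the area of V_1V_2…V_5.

Σ = (-114) + (-15) + (9) + (-44) + (-30) = -194
Area = |Σ|/2 = 97.

97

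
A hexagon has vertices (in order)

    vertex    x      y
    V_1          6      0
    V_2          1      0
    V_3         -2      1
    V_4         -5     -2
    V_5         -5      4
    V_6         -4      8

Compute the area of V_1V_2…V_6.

Σ = (0) + (1) + (9) + (-30) + (-24) + (-48) = -92
Area = |Σ|/2 = 46.

46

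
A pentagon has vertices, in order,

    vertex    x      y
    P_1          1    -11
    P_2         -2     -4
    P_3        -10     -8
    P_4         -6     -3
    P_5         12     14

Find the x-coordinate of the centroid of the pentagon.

264/131

Apply the shoelace formula. First the cross-terms c_i = x_i·y_{i+1} − x_{i+1}·y_i:
  -26, -24, -18, -48, -146  ⇒  2A = -262, A = -131.
Then Σ (x_i + x_{i+1})·c_i = -1584, so x̄ = -1584 / (6·(-131)) = 264/131.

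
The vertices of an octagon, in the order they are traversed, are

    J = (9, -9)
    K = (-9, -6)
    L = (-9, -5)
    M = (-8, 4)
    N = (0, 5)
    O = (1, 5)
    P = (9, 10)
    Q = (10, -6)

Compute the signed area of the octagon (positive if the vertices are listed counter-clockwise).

-245

Σ = (-135) + (-9) + (-76) + (-40) + (-5) + (-35) + (-154) + (-36) = -490
Signed area = Σ/2 = -245 (negative ⇒ clockwise traversal).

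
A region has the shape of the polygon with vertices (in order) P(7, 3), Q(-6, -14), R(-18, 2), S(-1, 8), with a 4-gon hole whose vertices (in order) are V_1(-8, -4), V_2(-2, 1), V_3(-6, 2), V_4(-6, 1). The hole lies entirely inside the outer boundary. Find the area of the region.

260.5

Outer boundary:
Apply the shoelace (surveyor's) formula: 2A = Σ (x_i·y_{i+1} − x_{i+1}·y_i), indices taken mod 4.
Σ = (-80) + (-264) + (-142) + (-59) = -545
Area = |Σ|/2 = 272.5.
Hole:
Apply the shoelace (surveyor's) formula: 2A = Σ (x_i·y_{i+1} − x_{i+1}·y_i), indices taken mod 4.
V_1→V_2: (-8)(1) − (-2)(-4) = -16
V_2→V_3: (-2)(2) − (-6)(1) = 2
V_3→V_4: (-6)(1) − (-6)(2) = 6
V_4→V_1: (-6)(-4) − (-8)(1) = 32
Σ = 24
Area = |Σ|/2 = 12.
Net area = 272.5 − 12 = 260.5.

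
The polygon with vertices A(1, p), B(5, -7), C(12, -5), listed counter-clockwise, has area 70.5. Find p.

Write out the shoelace sum; only the two edges meeting at A involve p:
2·Area = [(12·p − 1·(-5)) + (1·(-7) − 5·p)] + 59
       = 7·p + 57 = 141
⇒ p = 12.

12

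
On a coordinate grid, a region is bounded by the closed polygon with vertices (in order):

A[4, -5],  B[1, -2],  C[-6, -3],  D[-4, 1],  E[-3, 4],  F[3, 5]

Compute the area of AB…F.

Σ = (-3) + (-15) + (-18) + (-13) + (-27) + (-35) = -111
Area = |Σ|/2 = 55.5.

55.5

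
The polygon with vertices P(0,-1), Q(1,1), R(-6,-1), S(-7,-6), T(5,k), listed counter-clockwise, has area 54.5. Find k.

The doubled signed area Σ (x_i y_{i+1} − x_{i+1} y_i) is linear in k.
With k=0 it equals 60; the coefficient of k is -7 (from the two edges through T).
So -7·k + 60 = 2·54.5 = 109 ⇒ k = -7.

-7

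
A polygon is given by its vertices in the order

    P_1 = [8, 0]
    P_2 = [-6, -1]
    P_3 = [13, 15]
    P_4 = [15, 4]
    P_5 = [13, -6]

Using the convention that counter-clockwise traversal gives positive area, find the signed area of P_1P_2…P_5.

-176

Apply the surveyor's formula: 2A = Σ (x_i·y_{i+1} − x_{i+1}·y_i), indices taken mod 5.
P_1→P_2: (8)(-1) − (-6)(0) = -8
P_2→P_3: (-6)(15) − (13)(-1) = -77
P_3→P_4: (13)(4) − (15)(15) = -173
P_4→P_5: (15)(-6) − (13)(4) = -142
P_5→P_1: (13)(0) − (8)(-6) = 48
Σ = -352
Signed area = Σ/2 = -176 (negative ⇒ clockwise traversal).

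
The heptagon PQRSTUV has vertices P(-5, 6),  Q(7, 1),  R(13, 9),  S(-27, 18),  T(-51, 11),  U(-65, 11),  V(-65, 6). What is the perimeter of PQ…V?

|PQ| = √((12)² + (-5)²) = √169 = 13
|QR| = √((6)² + (8)²) = √100 = 10
|RS| = √((-40)² + (9)²) = √1681 = 41
|ST| = √((-24)² + (-7)²) = √625 = 25
|TU| = √((-14)² + (0)²) = √196 = 14
|UV| = √((0)² + (-5)²) = √25 = 5
|VP| = √((60)² + (0)²) = √3600 = 60
Perimeter = 13 + 10 + 41 + 25 + 14 + 5 + 60 = 168.

168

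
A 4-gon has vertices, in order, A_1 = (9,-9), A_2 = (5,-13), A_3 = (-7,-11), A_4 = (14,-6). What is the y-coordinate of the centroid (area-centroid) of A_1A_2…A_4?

-1418/141

Apply Gauss's area formula. First the cross-terms c_i = x_i·y_{i+1} − x_{i+1}·y_i:
  -72, -146, 196, -72  ⇒  2A = -94, A = -47.
Then Σ (y_i + y_{i+1})·c_i = 2836, so ȳ = 2836 / (6·(-47)) = -1418/141.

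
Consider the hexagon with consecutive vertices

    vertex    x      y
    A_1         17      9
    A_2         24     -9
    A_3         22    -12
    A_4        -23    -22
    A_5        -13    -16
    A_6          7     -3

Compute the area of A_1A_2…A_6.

Apply the shoelace (surveyor's) formula: 2A = Σ (x_i·y_{i+1} − x_{i+1}·y_i), indices taken mod 6.
Σ = (-369) + (-90) + (-760) + (82) + (151) + (114) = -872
Area = |Σ|/2 = 436.

436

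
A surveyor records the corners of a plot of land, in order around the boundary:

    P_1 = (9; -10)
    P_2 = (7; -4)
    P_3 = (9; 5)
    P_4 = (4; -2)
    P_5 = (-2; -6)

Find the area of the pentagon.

56.5

Σ = (34) + (71) + (-38) + (-28) + (74) = 113
Area = |Σ|/2 = 56.5.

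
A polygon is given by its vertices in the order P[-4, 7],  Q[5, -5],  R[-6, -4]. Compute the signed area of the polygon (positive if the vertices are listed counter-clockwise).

Apply the shoelace (surveyor's) formula: 2A = Σ (x_i·y_{i+1} − x_{i+1}·y_i), indices taken mod 3.
Cross-terms: -15, -50, -58  ⇒  Σ = -123
Signed area = Σ/2 = -61.5 (negative ⇒ clockwise traversal).

-61.5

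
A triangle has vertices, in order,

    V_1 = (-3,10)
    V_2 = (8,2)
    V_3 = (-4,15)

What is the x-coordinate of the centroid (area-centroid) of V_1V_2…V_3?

Apply the surveyor's formula. First the cross-terms c_i = x_i·y_{i+1} − x_{i+1}·y_i:
  -86, 128, 5  ⇒  2A = 47, A = 23.5.
Then Σ (x_i + x_{i+1})·c_i = 47, so x̄ = 47 / (6·23.5) = 1/3.

1/3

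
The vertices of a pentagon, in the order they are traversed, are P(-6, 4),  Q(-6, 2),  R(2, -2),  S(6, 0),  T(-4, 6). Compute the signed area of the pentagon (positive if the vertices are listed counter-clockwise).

Σ = (12) + (8) + (12) + (36) + (20) = 88
Signed area = Σ/2 = 44 (positive ⇒ counter-clockwise traversal).

44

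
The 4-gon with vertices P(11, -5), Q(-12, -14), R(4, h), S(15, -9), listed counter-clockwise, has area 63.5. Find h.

-11

Write out the shoelace sum; only the two edges meeting at R involve h:
2·Area = [((-12)·h − 4·(-14)) + (4·(-9) − 15·h)] + -190
       = -27·h + -170 = 127
⇒ h = -11.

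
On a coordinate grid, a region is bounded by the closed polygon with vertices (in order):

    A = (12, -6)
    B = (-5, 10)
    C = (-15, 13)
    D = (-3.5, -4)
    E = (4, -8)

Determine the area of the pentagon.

198.25

Apply the shoelace (surveyor's) formula: 2A = Σ (x_i·y_{i+1} − x_{i+1}·y_i), indices taken mod 5.
Σ = (90) + (85) + (105.5) + (44) + (72) = 396.5
Area = |Σ|/2 = 198.25.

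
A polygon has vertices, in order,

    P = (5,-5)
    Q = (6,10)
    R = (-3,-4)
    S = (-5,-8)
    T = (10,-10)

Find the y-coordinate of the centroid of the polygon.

Apply Gauss's area formula. First the cross-terms c_i = x_i·y_{i+1} − x_{i+1}·y_i:
  80, 6, 4, 130, 0  ⇒  2A = 220, A = 110.
Then Σ (y_i + y_{i+1})·c_i = -1952, so ȳ = -1952 / (6·110) = -488/165.

-488/165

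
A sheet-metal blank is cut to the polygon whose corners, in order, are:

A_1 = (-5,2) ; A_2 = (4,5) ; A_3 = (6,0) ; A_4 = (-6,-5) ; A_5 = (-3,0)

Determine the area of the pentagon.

57

Apply the surveyor's formula: 2A = Σ (x_i·y_{i+1} − x_{i+1}·y_i), indices taken mod 5.
Cross-terms: -33, -30, -30, -15, -6  ⇒  Σ = -114
Area = |Σ|/2 = 57.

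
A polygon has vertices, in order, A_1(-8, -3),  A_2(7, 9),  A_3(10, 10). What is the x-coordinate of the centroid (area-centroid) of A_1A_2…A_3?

Apply the shoelace (surveyor's) formula. First the cross-terms c_i = x_i·y_{i+1} − x_{i+1}·y_i:
  -51, -20, 50  ⇒  2A = -21, A = -10.5.
Then Σ (x_i + x_{i+1})·c_i = -189, so x̄ = -189 / (6·(-10.5)) = 3.

3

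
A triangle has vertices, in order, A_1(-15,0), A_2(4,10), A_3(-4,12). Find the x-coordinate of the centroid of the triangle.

Apply Gauss's area formula. First the cross-terms c_i = x_i·y_{i+1} − x_{i+1}·y_i:
  -150, 88, 180  ⇒  2A = 118, A = 59.
Then Σ (x_i + x_{i+1})·c_i = -1770, so x̄ = -1770 / (6·59) = -5.

-5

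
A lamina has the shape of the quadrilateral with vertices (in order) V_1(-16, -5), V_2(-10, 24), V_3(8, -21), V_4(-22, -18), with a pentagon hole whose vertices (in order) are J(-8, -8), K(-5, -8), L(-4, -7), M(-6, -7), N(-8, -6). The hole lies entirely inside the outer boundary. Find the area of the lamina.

Outer boundary:
Σ = (-434) + (18) + (-606) + (-178) = -1200
Area = |Σ|/2 = 600.
Hole:
Apply the shoelace formula: 2A = Σ (x_i·y_{i+1} − x_{i+1}·y_i), indices taken mod 5.
Σ = (24) + (3) + (-14) + (-20) + (16) = 9
Area = |Σ|/2 = 4.5.
Net area = 600 − 4.5 = 595.5.

595.5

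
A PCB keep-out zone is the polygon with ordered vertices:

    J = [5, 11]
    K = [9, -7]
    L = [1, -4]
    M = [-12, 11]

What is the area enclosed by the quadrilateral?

193.5

J→K: (5)(-7) − (9)(11) = -134
K→L: (9)(-4) − (1)(-7) = -29
L→M: (1)(11) − (-12)(-4) = -37
M→J: (-12)(11) − (5)(11) = -187
Σ = -387
Area = |Σ|/2 = 193.5.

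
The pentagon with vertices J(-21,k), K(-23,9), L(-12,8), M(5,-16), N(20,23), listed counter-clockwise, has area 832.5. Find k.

20

The doubled signed area Σ (x_i y_{i+1} − x_{i+1} y_i) is linear in k.
With k=0 it equals 805; the coefficient of k is 43 (from the two edges through J).
So 43·k + 805 = 2·832.5 = 1665 ⇒ k = 20.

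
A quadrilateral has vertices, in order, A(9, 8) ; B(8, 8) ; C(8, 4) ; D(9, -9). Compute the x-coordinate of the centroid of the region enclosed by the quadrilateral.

Apply Gauss's area formula. First the cross-terms c_i = x_i·y_{i+1} − x_{i+1}·y_i:
  8, -32, -108, 153  ⇒  2A = 21, A = 10.5.
Then Σ (x_i + x_{i+1})·c_i = 542, so x̄ = 542 / (6·10.5) = 542/63.

542/63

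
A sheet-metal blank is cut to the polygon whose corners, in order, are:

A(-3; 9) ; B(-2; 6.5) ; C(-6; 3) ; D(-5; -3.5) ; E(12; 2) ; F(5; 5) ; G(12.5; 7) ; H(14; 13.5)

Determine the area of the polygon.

Σ = (-1.5) + (33) + (36) + (32) + (50) + (-27.5) + (70.75) + (166.5) = 359.25
Area = |Σ|/2 = 179.625.

179.625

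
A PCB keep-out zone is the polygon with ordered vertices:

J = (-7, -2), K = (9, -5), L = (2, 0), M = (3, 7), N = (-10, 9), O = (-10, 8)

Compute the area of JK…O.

Apply the shoelace formula: 2A = Σ (x_i·y_{i+1} − x_{i+1}·y_i), indices taken mod 6.
Σ = (53) + (10) + (14) + (97) + (10) + (76) = 260
Area = |Σ|/2 = 130.

130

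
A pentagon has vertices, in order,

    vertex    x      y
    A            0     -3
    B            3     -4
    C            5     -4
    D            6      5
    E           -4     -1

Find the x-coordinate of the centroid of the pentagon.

305/138

Apply the surveyor's formula. First the cross-terms c_i = x_i·y_{i+1} − x_{i+1}·y_i:
  9, 8, 49, 14, 12  ⇒  2A = 92, A = 46.
Then Σ (x_i + x_{i+1})·c_i = 610, so x̄ = 610 / (6·46) = 305/138.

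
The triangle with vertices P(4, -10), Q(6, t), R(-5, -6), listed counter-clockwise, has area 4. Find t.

The doubled signed area Σ (x_i y_{i+1} − x_{i+1} y_i) is linear in t.
With t=0 it equals 98; the coefficient of t is 9 (from the two edges through Q).
So 9·t + 98 = 2·4 = 8 ⇒ t = -10.

-10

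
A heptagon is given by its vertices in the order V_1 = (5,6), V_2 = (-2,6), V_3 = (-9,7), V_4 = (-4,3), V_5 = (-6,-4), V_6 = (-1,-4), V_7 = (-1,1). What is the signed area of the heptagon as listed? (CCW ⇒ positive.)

60.5

Apply Gauss's area formula: 2A = Σ (x_i·y_{i+1} − x_{i+1}·y_i), indices taken mod 7.
V_1→V_2: (5)(6) − (-2)(6) = 42
V_2→V_3: (-2)(7) − (-9)(6) = 40
V_3→V_4: (-9)(3) − (-4)(7) = 1
V_4→V_5: (-4)(-4) − (-6)(3) = 34
V_5→V_6: (-6)(-4) − (-1)(-4) = 20
V_6→V_7: (-1)(1) − (-1)(-4) = -5
V_7→V_1: (-1)(6) − (5)(1) = -11
Σ = 121
Signed area = Σ/2 = 60.5 (positive ⇒ counter-clockwise traversal).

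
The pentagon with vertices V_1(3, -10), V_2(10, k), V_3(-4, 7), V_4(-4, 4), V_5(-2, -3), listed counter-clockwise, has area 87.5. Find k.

-8

The doubled signed area Σ (x_i y_{i+1} − x_{i+1} y_i) is linear in k.
With k=0 it equals 231; the coefficient of k is 7 (from the two edges through V_2).
So 7·k + 231 = 2·87.5 = 175 ⇒ k = -8.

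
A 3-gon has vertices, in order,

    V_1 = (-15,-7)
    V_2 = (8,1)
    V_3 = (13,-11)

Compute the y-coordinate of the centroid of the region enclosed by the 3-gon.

Apply the surveyor's formula. First the cross-terms c_i = x_i·y_{i+1} − x_{i+1}·y_i:
  41, -101, -256  ⇒  2A = -316, A = -158.
Then Σ (y_i + y_{i+1})·c_i = 5372, so ȳ = 5372 / (6·(-158)) = -17/3.

-17/3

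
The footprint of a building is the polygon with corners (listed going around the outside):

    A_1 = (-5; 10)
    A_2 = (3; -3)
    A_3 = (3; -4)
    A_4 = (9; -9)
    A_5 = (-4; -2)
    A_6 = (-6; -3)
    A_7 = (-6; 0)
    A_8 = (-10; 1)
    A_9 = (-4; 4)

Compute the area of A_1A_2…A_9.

71.5

Apply the surveyor's formula: 2A = Σ (x_i·y_{i+1} − x_{i+1}·y_i), indices taken mod 9.
Σ = (-15) + (-3) + (9) + (-54) + (0) + (-18) + (-6) + (-36) + (-20) = -143
Area = |Σ|/2 = 71.5.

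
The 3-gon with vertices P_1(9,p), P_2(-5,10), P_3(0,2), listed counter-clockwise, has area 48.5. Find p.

7

The doubled signed area Σ (x_i y_{i+1} − x_{i+1} y_i) is linear in p.
With p=0 it equals 62; the coefficient of p is 5 (from the two edges through P_1).
So 5·p + 62 = 2·48.5 = 97 ⇒ p = 7.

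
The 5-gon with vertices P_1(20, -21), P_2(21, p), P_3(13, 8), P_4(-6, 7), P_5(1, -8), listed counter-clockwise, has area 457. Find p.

-2

The doubled signed area Σ (x_i y_{i+1} − x_{i+1} y_i) is linear in p.
With p=0 it equals 928; the coefficient of p is 7 (from the two edges through P_2).
So 7·p + 928 = 2·457 = 914 ⇒ p = -2.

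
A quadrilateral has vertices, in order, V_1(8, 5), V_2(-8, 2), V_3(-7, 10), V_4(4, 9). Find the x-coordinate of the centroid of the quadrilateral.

Apply the shoelace formula. First the cross-terms c_i = x_i·y_{i+1} − x_{i+1}·y_i:
  56, -66, -103, -52  ⇒  2A = -165, A = -82.5.
Then Σ (x_i + x_{i+1})·c_i = 675, so x̄ = 675 / (6·(-82.5)) = -15/11.

-15/11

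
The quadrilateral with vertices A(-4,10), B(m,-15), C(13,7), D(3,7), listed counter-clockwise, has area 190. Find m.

Write out the shoelace sum; only the two edges meeting at B involve m:
2·Area = [((-4)·(-15) − m·10) + (m·7 − 13·(-15))] + 128
       = -3·m + 383 = 380
⇒ m = 1.

1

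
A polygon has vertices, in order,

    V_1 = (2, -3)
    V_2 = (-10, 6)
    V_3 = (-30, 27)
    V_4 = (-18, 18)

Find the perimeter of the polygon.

88

|V_1V_2| = √((-12)² + (9)²) = √225 = 15
|V_2V_3| = √((-20)² + (21)²) = √841 = 29
|V_3V_4| = √((12)² + (-9)²) = √225 = 15
|V_4V_1| = √((20)² + (-21)²) = √841 = 29
Perimeter = 15 + 29 + 15 + 29 = 88.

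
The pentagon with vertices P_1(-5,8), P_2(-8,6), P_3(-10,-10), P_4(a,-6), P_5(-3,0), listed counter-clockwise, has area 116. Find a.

4

The doubled signed area Σ (x_i y_{i+1} − x_{i+1} y_i) is linear in a.
With a=0 it equals 192; the coefficient of a is 10 (from the two edges through P_4).
So 10·a + 192 = 2·116 = 232 ⇒ a = 4.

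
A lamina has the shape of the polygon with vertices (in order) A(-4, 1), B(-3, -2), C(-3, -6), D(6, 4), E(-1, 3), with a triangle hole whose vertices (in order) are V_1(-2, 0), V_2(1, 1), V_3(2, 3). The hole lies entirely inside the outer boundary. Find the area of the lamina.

37.5

Outer boundary:
Σ = (11) + (12) + (24) + (22) + (11) = 80
Area = |Σ|/2 = 40.
Hole:
Apply the surveyor's formula: 2A = Σ (x_i·y_{i+1} − x_{i+1}·y_i), indices taken mod 3.
Σ = (-2) + (1) + (6) = 5
Area = |Σ|/2 = 2.5.
Net area = 40 − 2.5 = 37.5.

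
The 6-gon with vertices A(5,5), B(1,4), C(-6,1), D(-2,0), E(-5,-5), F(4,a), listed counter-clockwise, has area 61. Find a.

The doubled signed area Σ (x_i y_{i+1} − x_{i+1} y_i) is linear in a.
With a=0 it equals 92; the coefficient of a is -10 (from the two edges through F).
So -10·a + 92 = 2·61 = 122 ⇒ a = -3.

-3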